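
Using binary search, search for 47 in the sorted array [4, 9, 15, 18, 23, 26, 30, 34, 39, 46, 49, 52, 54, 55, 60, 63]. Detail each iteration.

Binary search for 47 in [4, 9, 15, 18, 23, 26, 30, 34, 39, 46, 49, 52, 54, 55, 60, 63]:

lo=0, hi=15, mid=7, arr[mid]=34 -> 34 < 47, search right half
lo=8, hi=15, mid=11, arr[mid]=52 -> 52 > 47, search left half
lo=8, hi=10, mid=9, arr[mid]=46 -> 46 < 47, search right half
lo=10, hi=10, mid=10, arr[mid]=49 -> 49 > 47, search left half
lo=10 > hi=9, target 47 not found

Binary search determines that 47 is not in the array after 4 comparisons. The search space was exhausted without finding the target.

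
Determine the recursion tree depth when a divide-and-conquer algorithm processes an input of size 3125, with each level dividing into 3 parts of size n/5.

For divide and conquer with division factor 5:

Problem sizes at each level:
Level 0: 3125
Level 1: 625
Level 2: 125
Level 3: 25
Level 4: 5
Level 5: 1

The root is level 0 and the size-1 base case is level 5 (the tree spans levels 0 through 5, i.e. 6 levels counting the root), so the depth is the number of divisions: log_5(3125) = 5

The recursion tree depth is log_5(3125) = 5. At each level, the problem size is divided by 5, so it takes 5 divisions to reduce to a base case of size 1. The algorithm makes 3 recursive calls at each level.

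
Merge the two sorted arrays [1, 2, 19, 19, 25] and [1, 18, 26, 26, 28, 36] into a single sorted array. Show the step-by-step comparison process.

Merging process:

Compare 1 vs 1: take 1 from left. Merged: [1]
Compare 2 vs 1: take 1 from right. Merged: [1, 1]
Compare 2 vs 18: take 2 from left. Merged: [1, 1, 2]
Compare 19 vs 18: take 18 from right. Merged: [1, 1, 2, 18]
Compare 19 vs 26: take 19 from left. Merged: [1, 1, 2, 18, 19]
Compare 19 vs 26: take 19 from left. Merged: [1, 1, 2, 18, 19, 19]
Compare 25 vs 26: take 25 from left. Merged: [1, 1, 2, 18, 19, 19, 25]
Append remaining from right: [26, 26, 28, 36]. Merged: [1, 1, 2, 18, 19, 19, 25, 26, 26, 28, 36]

Final merged array: [1, 1, 2, 18, 19, 19, 25, 26, 26, 28, 36]
Total comparisons: 7

The merged array is [1, 1, 2, 18, 19, 19, 25, 26, 26, 28, 36], requiring 7 comparisons. The merge step runs in O(n) time where n is the total number of elements.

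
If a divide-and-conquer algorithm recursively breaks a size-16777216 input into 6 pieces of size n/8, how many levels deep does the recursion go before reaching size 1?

For divide and conquer with division factor 8:

Problem sizes at each level:
Level 0: 16777216
Level 1: 2097152
Level 2: 262144
Level 3: 32768
Level 4: 4096
Level 5: 512
Level 6: 64
Level 7: 8
Level 8: 1

The root is level 0 and the size-1 base case is level 8 (the tree spans levels 0 through 8, i.e. 9 levels counting the root), so the depth is the number of divisions: log_8(16777216) = 8

The recursion tree depth is log_8(16777216) = 8. At each level, the problem size is divided by 8, so it takes 8 divisions to reduce to a base case of size 1. The algorithm makes 6 recursive calls at each level.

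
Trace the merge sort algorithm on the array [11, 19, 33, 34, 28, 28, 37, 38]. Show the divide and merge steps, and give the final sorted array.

Merge sort trace:

Split: [11, 19, 33, 34, 28, 28, 37, 38] -> [11, 19, 33, 34] and [28, 28, 37, 38]
  Split: [11, 19, 33, 34] -> [11, 19] and [33, 34]
    Split: [11, 19] -> [11] and [19]
    Merge: [11] + [19] -> [11, 19]
    Split: [33, 34] -> [33] and [34]
    Merge: [33] + [34] -> [33, 34]
  Merge: [11, 19] + [33, 34] -> [11, 19, 33, 34]
  Split: [28, 28, 37, 38] -> [28, 28] and [37, 38]
    Split: [28, 28] -> [28] and [28]
    Merge: [28] + [28] -> [28, 28]
    Split: [37, 38] -> [37] and [38]
    Merge: [37] + [38] -> [37, 38]
  Merge: [28, 28] + [37, 38] -> [28, 28, 37, 38]
Merge: [11, 19, 33, 34] + [28, 28, 37, 38] -> [11, 19, 28, 28, 33, 34, 37, 38]

Final sorted array: [11, 19, 28, 28, 33, 34, 37, 38]

The merge sort proceeds by recursively splitting the array and merging sorted halves.
After all merges, the sorted array is [11, 19, 28, 28, 33, 34, 37, 38].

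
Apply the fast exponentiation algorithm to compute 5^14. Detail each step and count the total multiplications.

Computing 5^14 by squaring (build up from 5^1; each line after the first costs one multiplication):

5^1 = 5
5^2 = (5^1)^2 = 5^2 = 25
5^3 = 5 * 5^2 = 5 * 25 = 125
5^6 = (5^3)^2 = 125^2 = 15625
5^7 = 5 * 5^6 = 5 * 15625 = 78125
5^14 = (5^7)^2 = 78125^2 = 6103515625

Result: 6103515625
Multiplications needed: 5 (5 lines after 5^1)

5^14 = 6103515625. Using exponentiation by squaring, this requires 5 multiplications. The key idea: if the exponent is even, square the half-power; if odd, multiply by the base once.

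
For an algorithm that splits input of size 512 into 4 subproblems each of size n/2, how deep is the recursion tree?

For divide and conquer with division factor 2:

Problem sizes at each level:
Level 0: 512
Level 1: 256
Level 2: 128
Level 3: 64
Level 4: 32
Level 5: 16
Level 6: 8
Level 7: 4
Level 8: 2
Level 9: 1

The root is level 0 and the size-1 base case is level 9 (the tree spans levels 0 through 9, i.e. 10 levels counting the root), so the depth is the number of divisions: log_2(512) = 9

The recursion tree depth is log_2(512) = 9. At each level, the problem size is divided by 2, so it takes 9 divisions to reduce to a base case of size 1. The algorithm makes 4 recursive calls at each level.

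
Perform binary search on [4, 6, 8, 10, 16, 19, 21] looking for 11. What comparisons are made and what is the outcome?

Binary search for 11 in [4, 6, 8, 10, 16, 19, 21]:

lo=0, hi=6, mid=3, arr[mid]=10 -> 10 < 11, search right half
lo=4, hi=6, mid=5, arr[mid]=19 -> 19 > 11, search left half
lo=4, hi=4, mid=4, arr[mid]=16 -> 16 > 11, search left half
lo=4 > hi=3, target 11 not found

Binary search determines that 11 is not in the array after 3 comparisons. The search space was exhausted without finding the target.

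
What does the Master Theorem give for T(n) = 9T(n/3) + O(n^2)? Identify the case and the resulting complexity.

Master Theorem for T(n) = 9T(n/3) + O(n^2):

a = 9, b = 3, c = 2
log_b(a) = log_3(9) = 2.0000

Case 2: c = 2 = log_3(9) = 2.0000
T(n) = O(n^2 log n) = O(n^2 log n)

For T(n) = 9T(n/3) + O(n^2): log_3(9) = 2.0000. This is Case 2 of the Master Theorem (c = log_b(a), equal work at all levels), giving O(n^2 log n).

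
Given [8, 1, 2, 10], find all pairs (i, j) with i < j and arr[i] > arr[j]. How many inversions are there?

Finding inversions in [8, 1, 2, 10]:

(0, 1): arr[0]=8 > arr[1]=1
(0, 2): arr[0]=8 > arr[2]=2

Total inversions: 2

The array has 2 inversion(s): (0,1), (0,2). Each pair (i,j) satisfies i < j and arr[i] > arr[j].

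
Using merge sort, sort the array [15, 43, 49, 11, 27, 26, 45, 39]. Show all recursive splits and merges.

Merge sort trace:

Split: [15, 43, 49, 11, 27, 26, 45, 39] -> [15, 43, 49, 11] and [27, 26, 45, 39]
  Split: [15, 43, 49, 11] -> [15, 43] and [49, 11]
    Split: [15, 43] -> [15] and [43]
    Merge: [15] + [43] -> [15, 43]
    Split: [49, 11] -> [49] and [11]
    Merge: [49] + [11] -> [11, 49]
  Merge: [15, 43] + [11, 49] -> [11, 15, 43, 49]
  Split: [27, 26, 45, 39] -> [27, 26] and [45, 39]
    Split: [27, 26] -> [27] and [26]
    Merge: [27] + [26] -> [26, 27]
    Split: [45, 39] -> [45] and [39]
    Merge: [45] + [39] -> [39, 45]
  Merge: [26, 27] + [39, 45] -> [26, 27, 39, 45]
Merge: [11, 15, 43, 49] + [26, 27, 39, 45] -> [11, 15, 26, 27, 39, 43, 45, 49]

Final sorted array: [11, 15, 26, 27, 39, 43, 45, 49]

The merge sort proceeds by recursively splitting the array and merging sorted halves.
After all merges, the sorted array is [11, 15, 26, 27, 39, 43, 45, 49].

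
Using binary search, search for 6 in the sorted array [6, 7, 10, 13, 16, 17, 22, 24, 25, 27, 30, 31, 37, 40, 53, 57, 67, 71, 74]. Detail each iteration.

Binary search for 6 in [6, 7, 10, 13, 16, 17, 22, 24, 25, 27, 30, 31, 37, 40, 53, 57, 67, 71, 74]:

lo=0, hi=18, mid=9, arr[mid]=27 -> 27 > 6, search left half
lo=0, hi=8, mid=4, arr[mid]=16 -> 16 > 6, search left half
lo=0, hi=3, mid=1, arr[mid]=7 -> 7 > 6, search left half
lo=0, hi=0, mid=0, arr[mid]=6 -> Found target at index 0!

Binary search finds 6 at index 0 after 4 comparisons. The search repeatedly halves the search space by comparing with the middle element.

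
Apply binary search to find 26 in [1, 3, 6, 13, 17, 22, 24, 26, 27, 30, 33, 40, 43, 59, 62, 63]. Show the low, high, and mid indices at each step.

Binary search for 26 in [1, 3, 6, 13, 17, 22, 24, 26, 27, 30, 33, 40, 43, 59, 62, 63]:

lo=0, hi=15, mid=7, arr[mid]=26 -> Found target at index 7!

Binary search finds 26 at index 7 after 1 comparisons. The search repeatedly halves the search space by comparing with the middle element.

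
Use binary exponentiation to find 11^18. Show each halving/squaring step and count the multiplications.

Computing 11^18 by squaring (build up from 11^1; each line after the first costs one multiplication):

11^1 = 11
11^2 = (11^1)^2 = 11^2 = 121
11^4 = (11^2)^2 = 121^2 = 14641
11^8 = (11^4)^2 = 14641^2 = 214358881
11^9 = 11 * 11^8 = 11 * 214358881 = 2357947691
11^18 = (11^9)^2 = 2357947691^2 = 5559917313492231481

Result: 5559917313492231481
Multiplications needed: 5 (5 lines after 11^1)

11^18 = 5559917313492231481. Using exponentiation by squaring, this requires 5 multiplications. The key idea: if the exponent is even, square the half-power; if odd, multiply by the base once.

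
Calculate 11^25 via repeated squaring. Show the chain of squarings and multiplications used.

Computing 11^25 by squaring (build up from 11^1; each line after the first costs one multiplication):

11^1 = 11
11^2 = (11^1)^2 = 11^2 = 121
11^3 = 11 * 11^2 = 11 * 121 = 1331
11^6 = (11^3)^2 = 1331^2 = 1771561
11^12 = (11^6)^2 = 1771561^2 = 3138428376721
11^24 = (11^12)^2 = 3138428376721^2 = 9849732675807611094711841
11^25 = 11 * 11^24 = 11 * 9849732675807611094711841 = 108347059433883722041830251

Result: 108347059433883722041830251
Multiplications needed: 6 (6 lines after 11^1)

11^25 = 108347059433883722041830251. Using exponentiation by squaring, this requires 6 multiplications. The key idea: if the exponent is even, square the half-power; if odd, multiply by the base once.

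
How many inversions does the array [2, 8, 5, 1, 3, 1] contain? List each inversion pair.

Finding inversions in [2, 8, 5, 1, 3, 1]:

(0, 3): arr[0]=2 > arr[3]=1
(0, 5): arr[0]=2 > arr[5]=1
(1, 2): arr[1]=8 > arr[2]=5
(1, 3): arr[1]=8 > arr[3]=1
(1, 4): arr[1]=8 > arr[4]=3
(1, 5): arr[1]=8 > arr[5]=1
(2, 3): arr[2]=5 > arr[3]=1
(2, 4): arr[2]=5 > arr[4]=3
(2, 5): arr[2]=5 > arr[5]=1
(4, 5): arr[4]=3 > arr[5]=1

Total inversions: 10

The array has 10 inversion(s): (0,3), (0,5), (1,2), (1,3), (1,4), (1,5), (2,3), (2,4), (2,5), (4,5). Each pair (i,j) satisfies i < j and arr[i] > arr[j].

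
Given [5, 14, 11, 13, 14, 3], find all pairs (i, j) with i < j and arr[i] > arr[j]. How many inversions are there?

Finding inversions in [5, 14, 11, 13, 14, 3]:

(0, 5): arr[0]=5 > arr[5]=3
(1, 2): arr[1]=14 > arr[2]=11
(1, 3): arr[1]=14 > arr[3]=13
(1, 5): arr[1]=14 > arr[5]=3
(2, 5): arr[2]=11 > arr[5]=3
(3, 5): arr[3]=13 > arr[5]=3
(4, 5): arr[4]=14 > arr[5]=3

Total inversions: 7

The array has 7 inversion(s): (0,5), (1,2), (1,3), (1,5), (2,5), (3,5), (4,5). Each pair (i,j) satisfies i < j and arr[i] > arr[j].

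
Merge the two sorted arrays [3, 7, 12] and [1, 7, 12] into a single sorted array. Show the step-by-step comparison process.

Merging process:

Compare 3 vs 1: take 1 from right. Merged: [1]
Compare 3 vs 7: take 3 from left. Merged: [1, 3]
Compare 7 vs 7: take 7 from left. Merged: [1, 3, 7]
Compare 12 vs 7: take 7 from right. Merged: [1, 3, 7, 7]
Compare 12 vs 12: take 12 from left. Merged: [1, 3, 7, 7, 12]
Append remaining from right: [12]. Merged: [1, 3, 7, 7, 12, 12]

Final merged array: [1, 3, 7, 7, 12, 12]
Total comparisons: 5

The merged array is [1, 3, 7, 7, 12, 12], requiring 5 comparisons. The merge step runs in O(n) time where n is the total number of elements.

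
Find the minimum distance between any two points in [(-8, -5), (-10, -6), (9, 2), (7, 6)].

Computing all pairwise distances among 4 points:

d((-8, -5), (-10, -6)) = 2.2361 <-- minimum
d((-8, -5), (9, 2)) = 18.3848
d((-8, -5), (7, 6)) = 18.6011
d((-10, -6), (9, 2)) = 20.6155
d((-10, -6), (7, 6)) = 20.8087
d((9, 2), (7, 6)) = 4.4721

Closest pair: (-8, -5) and (-10, -6) with distance 2.2361

The closest pair is (-8, -5) and (-10, -6) with Euclidean distance 2.2361. For 4 points, brute-force pairwise comparison is shown above. For large n, the divide-and-conquer algorithm (sort by x, recurse on halves, check the dividing strip) achieves O(n log n).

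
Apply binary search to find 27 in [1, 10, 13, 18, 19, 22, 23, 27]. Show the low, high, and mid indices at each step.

Binary search for 27 in [1, 10, 13, 18, 19, 22, 23, 27]:

lo=0, hi=7, mid=3, arr[mid]=18 -> 18 < 27, search right half
lo=4, hi=7, mid=5, arr[mid]=22 -> 22 < 27, search right half
lo=6, hi=7, mid=6, arr[mid]=23 -> 23 < 27, search right half
lo=7, hi=7, mid=7, arr[mid]=27 -> Found target at index 7!

Binary search finds 27 at index 7 after 4 comparisons. The search repeatedly halves the search space by comparing with the middle element.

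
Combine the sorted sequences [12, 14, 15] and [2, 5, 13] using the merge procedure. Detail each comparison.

Merging process:

Compare 12 vs 2: take 2 from right. Merged: [2]
Compare 12 vs 5: take 5 from right. Merged: [2, 5]
Compare 12 vs 13: take 12 from left. Merged: [2, 5, 12]
Compare 14 vs 13: take 13 from right. Merged: [2, 5, 12, 13]
Append remaining from left: [14, 15]. Merged: [2, 5, 12, 13, 14, 15]

Final merged array: [2, 5, 12, 13, 14, 15]
Total comparisons: 4

The merged array is [2, 5, 12, 13, 14, 15], requiring 4 comparisons. The merge step runs in O(n) time where n is the total number of elements.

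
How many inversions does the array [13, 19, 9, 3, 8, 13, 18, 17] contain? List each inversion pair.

Finding inversions in [13, 19, 9, 3, 8, 13, 18, 17]:

(0, 2): arr[0]=13 > arr[2]=9
(0, 3): arr[0]=13 > arr[3]=3
(0, 4): arr[0]=13 > arr[4]=8
(1, 2): arr[1]=19 > arr[2]=9
(1, 3): arr[1]=19 > arr[3]=3
(1, 4): arr[1]=19 > arr[4]=8
(1, 5): arr[1]=19 > arr[5]=13
(1, 6): arr[1]=19 > arr[6]=18
(1, 7): arr[1]=19 > arr[7]=17
(2, 3): arr[2]=9 > arr[3]=3
(2, 4): arr[2]=9 > arr[4]=8
(6, 7): arr[6]=18 > arr[7]=17

Total inversions: 12

The array has 12 inversion(s): (0,2), (0,3), (0,4), (1,2), (1,3), (1,4), (1,5), (1,6), (1,7), (2,3), (2,4), (6,7). Each pair (i,j) satisfies i < j and arr[i] > arr[j].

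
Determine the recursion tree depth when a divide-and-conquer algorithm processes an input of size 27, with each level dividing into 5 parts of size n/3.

For divide and conquer with division factor 3:

Problem sizes at each level:
Level 0: 27
Level 1: 9
Level 2: 3
Level 3: 1

The root is level 0 and the size-1 base case is level 3 (the tree spans levels 0 through 3, i.e. 4 levels counting the root), so the depth is the number of divisions: log_3(27) = 3

The recursion tree depth is log_3(27) = 3. At each level, the problem size is divided by 3, so it takes 3 divisions to reduce to a base case of size 1. The algorithm makes 5 recursive calls at each level.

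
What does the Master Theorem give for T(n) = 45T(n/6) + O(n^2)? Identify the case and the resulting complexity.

Master Theorem for T(n) = 45T(n/6) + O(n^2):

a = 45, b = 6, c = 2
log_b(a) = log_6(45) = 2.1245

Case 1: c = 2 < log_6(45) = 2.1245
T(n) = O(n^(log_6 45))

For T(n) = 45T(n/6) + O(n^2): log_6(45) = 2.1245. This is Case 1 of the Master Theorem (c < log_b(a), work dominated by leaves), giving O(n^(log_6 45)).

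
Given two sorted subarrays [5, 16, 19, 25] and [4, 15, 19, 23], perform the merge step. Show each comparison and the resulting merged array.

Merging process:

Compare 5 vs 4: take 4 from right. Merged: [4]
Compare 5 vs 15: take 5 from left. Merged: [4, 5]
Compare 16 vs 15: take 15 from right. Merged: [4, 5, 15]
Compare 16 vs 19: take 16 from left. Merged: [4, 5, 15, 16]
Compare 19 vs 19: take 19 from left. Merged: [4, 5, 15, 16, 19]
Compare 25 vs 19: take 19 from right. Merged: [4, 5, 15, 16, 19, 19]
Compare 25 vs 23: take 23 from right. Merged: [4, 5, 15, 16, 19, 19, 23]
Append remaining from left: [25]. Merged: [4, 5, 15, 16, 19, 19, 23, 25]

Final merged array: [4, 5, 15, 16, 19, 19, 23, 25]
Total comparisons: 7

The merged array is [4, 5, 15, 16, 19, 19, 23, 25], requiring 7 comparisons. The merge step runs in O(n) time where n is the total number of elements.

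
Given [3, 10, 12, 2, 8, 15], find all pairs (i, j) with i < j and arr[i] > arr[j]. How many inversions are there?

Finding inversions in [3, 10, 12, 2, 8, 15]:

(0, 3): arr[0]=3 > arr[3]=2
(1, 3): arr[1]=10 > arr[3]=2
(1, 4): arr[1]=10 > arr[4]=8
(2, 3): arr[2]=12 > arr[3]=2
(2, 4): arr[2]=12 > arr[4]=8

Total inversions: 5

The array has 5 inversion(s): (0,3), (1,3), (1,4), (2,3), (2,4). Each pair (i,j) satisfies i < j and arr[i] > arr[j].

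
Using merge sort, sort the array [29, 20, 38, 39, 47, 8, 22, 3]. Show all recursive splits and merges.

Merge sort trace:

Split: [29, 20, 38, 39, 47, 8, 22, 3] -> [29, 20, 38, 39] and [47, 8, 22, 3]
  Split: [29, 20, 38, 39] -> [29, 20] and [38, 39]
    Split: [29, 20] -> [29] and [20]
    Merge: [29] + [20] -> [20, 29]
    Split: [38, 39] -> [38] and [39]
    Merge: [38] + [39] -> [38, 39]
  Merge: [20, 29] + [38, 39] -> [20, 29, 38, 39]
  Split: [47, 8, 22, 3] -> [47, 8] and [22, 3]
    Split: [47, 8] -> [47] and [8]
    Merge: [47] + [8] -> [8, 47]
    Split: [22, 3] -> [22] and [3]
    Merge: [22] + [3] -> [3, 22]
  Merge: [8, 47] + [3, 22] -> [3, 8, 22, 47]
Merge: [20, 29, 38, 39] + [3, 8, 22, 47] -> [3, 8, 20, 22, 29, 38, 39, 47]

Final sorted array: [3, 8, 20, 22, 29, 38, 39, 47]

The merge sort proceeds by recursively splitting the array and merging sorted halves.
After all merges, the sorted array is [3, 8, 20, 22, 29, 38, 39, 47].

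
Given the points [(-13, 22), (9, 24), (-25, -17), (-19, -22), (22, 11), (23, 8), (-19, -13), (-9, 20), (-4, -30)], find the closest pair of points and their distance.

Computing all pairwise distances among 9 points:

d((-13, 22), (9, 24)) = 22.0907
d((-13, 22), (-25, -17)) = 40.8044
d((-13, 22), (-19, -22)) = 44.4072
d((-13, 22), (22, 11)) = 36.6879
d((-13, 22), (23, 8)) = 38.6264
d((-13, 22), (-19, -13)) = 35.5106
d((-13, 22), (-9, 20)) = 4.4721
d((-13, 22), (-4, -30)) = 52.7731
d((9, 24), (-25, -17)) = 53.2635
d((9, 24), (-19, -22)) = 53.8516
d((9, 24), (22, 11)) = 18.3848
d((9, 24), (23, 8)) = 21.2603
d((9, 24), (-19, -13)) = 46.4004
d((9, 24), (-9, 20)) = 18.4391
d((9, 24), (-4, -30)) = 55.5428
d((-25, -17), (-19, -22)) = 7.8102
d((-25, -17), (22, 11)) = 54.7083
d((-25, -17), (23, 8)) = 54.1202
d((-25, -17), (-19, -13)) = 7.2111
d((-25, -17), (-9, 20)) = 40.3113
d((-25, -17), (-4, -30)) = 24.6982
d((-19, -22), (22, 11)) = 52.6308
d((-19, -22), (23, 8)) = 51.614
d((-19, -22), (-19, -13)) = 9.0
d((-19, -22), (-9, 20)) = 43.1741
d((-19, -22), (-4, -30)) = 17.0
d((22, 11), (23, 8)) = 3.1623 <-- minimum
d((22, 11), (-19, -13)) = 47.5079
d((22, 11), (-9, 20)) = 32.28
d((22, 11), (-4, -30)) = 48.5489
d((23, 8), (-19, -13)) = 46.9574
d((23, 8), (-9, 20)) = 34.176
d((23, 8), (-4, -30)) = 46.6154
d((-19, -13), (-9, 20)) = 34.4819
d((-19, -13), (-4, -30)) = 22.6716
d((-9, 20), (-4, -30)) = 50.2494

Closest pair: (22, 11) and (23, 8) with distance 3.1623

The closest pair is (22, 11) and (23, 8) with Euclidean distance 3.1623. For 9 points, brute-force pairwise comparison is shown above. For large n, the divide-and-conquer algorithm (sort by x, recurse on halves, check the dividing strip) achieves O(n log n).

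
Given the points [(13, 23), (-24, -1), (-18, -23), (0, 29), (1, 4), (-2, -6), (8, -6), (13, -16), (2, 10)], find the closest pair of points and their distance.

Computing all pairwise distances among 9 points:

d((13, 23), (-24, -1)) = 44.1022
d((13, 23), (-18, -23)) = 55.4707
d((13, 23), (0, 29)) = 14.3178
d((13, 23), (1, 4)) = 22.4722
d((13, 23), (-2, -6)) = 32.6497
d((13, 23), (8, -6)) = 29.4279
d((13, 23), (13, -16)) = 39.0
d((13, 23), (2, 10)) = 17.0294
d((-24, -1), (-18, -23)) = 22.8035
d((-24, -1), (0, 29)) = 38.4187
d((-24, -1), (1, 4)) = 25.4951
d((-24, -1), (-2, -6)) = 22.561
d((-24, -1), (8, -6)) = 32.3883
d((-24, -1), (13, -16)) = 39.9249
d((-24, -1), (2, 10)) = 28.2312
d((-18, -23), (0, 29)) = 55.0273
d((-18, -23), (1, 4)) = 33.0151
d((-18, -23), (-2, -6)) = 23.3452
d((-18, -23), (8, -6)) = 31.0644
d((-18, -23), (13, -16)) = 31.7805
d((-18, -23), (2, 10)) = 38.5876
d((0, 29), (1, 4)) = 25.02
d((0, 29), (-2, -6)) = 35.0571
d((0, 29), (8, -6)) = 35.9026
d((0, 29), (13, -16)) = 46.8402
d((0, 29), (2, 10)) = 19.105
d((1, 4), (-2, -6)) = 10.4403
d((1, 4), (8, -6)) = 12.2066
d((1, 4), (13, -16)) = 23.3238
d((1, 4), (2, 10)) = 6.0828 <-- minimum
d((-2, -6), (8, -6)) = 10.0
d((-2, -6), (13, -16)) = 18.0278
d((-2, -6), (2, 10)) = 16.4924
d((8, -6), (13, -16)) = 11.1803
d((8, -6), (2, 10)) = 17.088
d((13, -16), (2, 10)) = 28.2312

Closest pair: (1, 4) and (2, 10) with distance 6.0828

The closest pair is (1, 4) and (2, 10) with Euclidean distance 6.0828. For 9 points, brute-force pairwise comparison is shown above. For large n, the divide-and-conquer algorithm (sort by x, recurse on halves, check the dividing strip) achieves O(n log n).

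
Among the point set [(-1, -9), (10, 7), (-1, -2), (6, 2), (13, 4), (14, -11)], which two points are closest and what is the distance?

Computing all pairwise distances among 6 points:

d((-1, -9), (10, 7)) = 19.4165
d((-1, -9), (-1, -2)) = 7.0
d((-1, -9), (6, 2)) = 13.0384
d((-1, -9), (13, 4)) = 19.105
d((-1, -9), (14, -11)) = 15.1327
d((10, 7), (-1, -2)) = 14.2127
d((10, 7), (6, 2)) = 6.4031
d((10, 7), (13, 4)) = 4.2426 <-- minimum
d((10, 7), (14, -11)) = 18.4391
d((-1, -2), (6, 2)) = 8.0623
d((-1, -2), (13, 4)) = 15.2315
d((-1, -2), (14, -11)) = 17.4929
d((6, 2), (13, 4)) = 7.2801
d((6, 2), (14, -11)) = 15.2643
d((13, 4), (14, -11)) = 15.0333

Closest pair: (10, 7) and (13, 4) with distance 4.2426

The closest pair is (10, 7) and (13, 4) with Euclidean distance 4.2426. For 6 points, brute-force pairwise comparison is shown above. For large n, the divide-and-conquer algorithm (sort by x, recurse on halves, check the dividing strip) achieves O(n log n).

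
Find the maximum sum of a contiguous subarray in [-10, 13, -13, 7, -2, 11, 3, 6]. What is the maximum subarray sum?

Using Kadane's algorithm on [-10, 13, -13, 7, -2, 11, 3, 6]:

Scanning through the array:
Position 1 (value 13): max_ending_here = 13, max_so_far = 13
Position 2 (value -13): max_ending_here = 0, max_so_far = 13
Position 3 (value 7): max_ending_here = 7, max_so_far = 13
Position 4 (value -2): max_ending_here = 5, max_so_far = 13
Position 5 (value 11): max_ending_here = 16, max_so_far = 16
Position 6 (value 3): max_ending_here = 19, max_so_far = 19
Position 7 (value 6): max_ending_here = 25, max_so_far = 25

Maximum subarray: [13, -13, 7, -2, 11, 3, 6]
Maximum sum: 25

The maximum subarray is [13, -13, 7, -2, 11, 3, 6] with sum 25. This subarray runs from index 1 to index 7.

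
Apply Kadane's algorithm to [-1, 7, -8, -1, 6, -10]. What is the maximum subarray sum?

Using Kadane's algorithm on [-1, 7, -8, -1, 6, -10]:

Scanning through the array:
Position 1 (value 7): max_ending_here = 7, max_so_far = 7
Position 2 (value -8): max_ending_here = -1, max_so_far = 7
Position 3 (value -1): max_ending_here = -1, max_so_far = 7
Position 4 (value 6): max_ending_here = 6, max_so_far = 7
Position 5 (value -10): max_ending_here = -4, max_so_far = 7

Maximum subarray: [7]
Maximum sum: 7

The maximum subarray is [7] with sum 7. This subarray runs from index 1 to index 1.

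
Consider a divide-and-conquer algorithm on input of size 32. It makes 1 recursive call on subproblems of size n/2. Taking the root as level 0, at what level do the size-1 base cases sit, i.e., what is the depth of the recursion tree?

For divide and conquer with division factor 2:

Problem sizes at each level:
Level 0: 32
Level 1: 16
Level 2: 8
Level 3: 4
Level 4: 2
Level 5: 1

The root is level 0 and the size-1 base case is level 5 (the tree spans levels 0 through 5, i.e. 6 levels counting the root), so the depth is the number of divisions: log_2(32) = 5

The recursion tree depth is log_2(32) = 5. At each level, the problem size is divided by 2, so it takes 5 divisions to reduce to a base case of size 1. The algorithm makes 1 recursive call at each level.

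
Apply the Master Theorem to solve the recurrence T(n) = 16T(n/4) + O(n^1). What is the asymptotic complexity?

Master Theorem for T(n) = 16T(n/4) + O(n^1):

a = 16, b = 4, c = 1
log_b(a) = log_4(16) = 2.0000

Case 1: c = 1 < log_4(16) = 2.0000
T(n) = O(n^(log_4 16)) = O(n^2)

For T(n) = 16T(n/4) + O(n^1): log_4(16) = 2.0000. This is Case 1 of the Master Theorem (c < log_b(a), work dominated by leaves), giving O(n^2).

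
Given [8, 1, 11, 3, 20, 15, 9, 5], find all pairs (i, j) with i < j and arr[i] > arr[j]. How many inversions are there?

Finding inversions in [8, 1, 11, 3, 20, 15, 9, 5]:

(0, 1): arr[0]=8 > arr[1]=1
(0, 3): arr[0]=8 > arr[3]=3
(0, 7): arr[0]=8 > arr[7]=5
(2, 3): arr[2]=11 > arr[3]=3
(2, 6): arr[2]=11 > arr[6]=9
(2, 7): arr[2]=11 > arr[7]=5
(4, 5): arr[4]=20 > arr[5]=15
(4, 6): arr[4]=20 > arr[6]=9
(4, 7): arr[4]=20 > arr[7]=5
(5, 6): arr[5]=15 > arr[6]=9
(5, 7): arr[5]=15 > arr[7]=5
(6, 7): arr[6]=9 > arr[7]=5

Total inversions: 12

The array has 12 inversion(s): (0,1), (0,3), (0,7), (2,3), (2,6), (2,7), (4,5), (4,6), (4,7), (5,6), (5,7), (6,7). Each pair (i,j) satisfies i < j and arr[i] > arr[j].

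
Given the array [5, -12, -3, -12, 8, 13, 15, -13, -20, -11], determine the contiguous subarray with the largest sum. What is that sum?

Using Kadane's algorithm on [5, -12, -3, -12, 8, 13, 15, -13, -20, -11]:

Scanning through the array:
Position 1 (value -12): max_ending_here = -7, max_so_far = 5
Position 2 (value -3): max_ending_here = -3, max_so_far = 5
Position 3 (value -12): max_ending_here = -12, max_so_far = 5
Position 4 (value 8): max_ending_here = 8, max_so_far = 8
Position 5 (value 13): max_ending_here = 21, max_so_far = 21
Position 6 (value 15): max_ending_here = 36, max_so_far = 36
Position 7 (value -13): max_ending_here = 23, max_so_far = 36
Position 8 (value -20): max_ending_here = 3, max_so_far = 36
Position 9 (value -11): max_ending_here = -8, max_so_far = 36

Maximum subarray: [8, 13, 15]
Maximum sum: 36

The maximum subarray is [8, 13, 15] with sum 36. This subarray runs from index 4 to index 6.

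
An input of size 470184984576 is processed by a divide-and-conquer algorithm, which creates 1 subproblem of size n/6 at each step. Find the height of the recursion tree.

For divide and conquer with division factor 6:

Problem sizes at each level:
Level 0: 470184984576
Level 1: 78364164096
Level 2: 13060694016
Level 3: 2176782336
Level 4: 362797056
Level 5: 60466176
Level 6: 10077696
Level 7: 1679616
Level 8: 279936
Level 9: 46656
Level 10: 7776
Level 11: 1296
Level 12: 216
Level 13: 36
Level 14: 6
Level 15: 1

The root is level 0 and the size-1 base case is level 15 (the tree spans levels 0 through 15, i.e. 16 levels counting the root), so the depth is the number of divisions: log_6(470184984576) = 15

The recursion tree depth is log_6(470184984576) = 15. At each level, the problem size is divided by 6, so it takes 15 divisions to reduce to a base case of size 1. The algorithm makes 1 recursive call at each level.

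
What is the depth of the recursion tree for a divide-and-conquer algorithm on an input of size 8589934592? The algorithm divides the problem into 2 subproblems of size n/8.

For divide and conquer with division factor 8:

Problem sizes at each level:
Level 0: 8589934592
Level 1: 1073741824
Level 2: 134217728
Level 3: 16777216
Level 4: 2097152
Level 5: 262144
Level 6: 32768
Level 7: 4096
Level 8: 512
Level 9: 64
Level 10: 8
Level 11: 1

The root is level 0 and the size-1 base case is level 11 (the tree spans levels 0 through 11, i.e. 12 levels counting the root), so the depth is the number of divisions: log_8(8589934592) = 11

The recursion tree depth is log_8(8589934592) = 11. At each level, the problem size is divided by 8, so it takes 11 divisions to reduce to a base case of size 1. The algorithm makes 2 recursive calls at each level.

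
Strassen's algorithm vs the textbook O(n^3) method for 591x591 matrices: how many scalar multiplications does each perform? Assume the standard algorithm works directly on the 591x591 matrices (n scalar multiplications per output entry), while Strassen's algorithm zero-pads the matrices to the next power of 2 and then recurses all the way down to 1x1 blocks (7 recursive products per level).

Matrix multiplication for 591x591 matrices:

Strassen's algorithm requires power-of-2 dimensions. Pad 591x591 to 1024x1024 (next power of 2).

Standard algorithm: 591^3 = 206425071 multiplications
Strassen's algorithm: 7^(log2(1024)) = 7^10 = 282475249 multiplications
Difference: 206425071 - 282475249 = -76050178 (Strassen uses MORE here due to padding overhead — for small or just-over-power-of-2 n, padding can outweigh the per-level savings)

Standard: 206425071 multiplications (591^3). Strassen: 282475249 multiplications (7^10, after padding to 1024x1024). Strassen reduces 8 recursive multiplications to 7 at each level.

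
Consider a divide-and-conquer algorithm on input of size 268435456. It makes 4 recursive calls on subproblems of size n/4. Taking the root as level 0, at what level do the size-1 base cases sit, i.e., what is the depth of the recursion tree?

For divide and conquer with division factor 4:

Problem sizes at each level:
Level 0: 268435456
Level 1: 67108864
Level 2: 16777216
Level 3: 4194304
Level 4: 1048576
Level 5: 262144
Level 6: 65536
Level 7: 16384
Level 8: 4096
Level 9: 1024
Level 10: 256
Level 11: 64
Level 12: 16
Level 13: 4
Level 14: 1

The root is level 0 and the size-1 base case is level 14 (the tree spans levels 0 through 14, i.e. 15 levels counting the root), so the depth is the number of divisions: log_4(268435456) = 14

The recursion tree depth is log_4(268435456) = 14. At each level, the problem size is divided by 4, so it takes 14 divisions to reduce to a base case of size 1. The algorithm makes 4 recursive calls at each level.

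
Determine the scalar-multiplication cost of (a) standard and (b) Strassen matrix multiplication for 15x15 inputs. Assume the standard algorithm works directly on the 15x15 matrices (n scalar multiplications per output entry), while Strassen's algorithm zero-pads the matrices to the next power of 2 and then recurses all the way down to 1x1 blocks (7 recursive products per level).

Matrix multiplication for 15x15 matrices:

Strassen's algorithm requires power-of-2 dimensions. Pad 15x15 to 16x16 (next power of 2).

Standard algorithm: 15^3 = 3375 multiplications
Strassen's algorithm: 7^(log2(16)) = 7^4 = 2401 multiplications
Savings: 3375 - 2401 = 974 multiplications

Standard: 3375 multiplications (15^3). Strassen: 2401 multiplications (7^4, after padding to 16x16). Strassen reduces 8 recursive multiplications to 7 at each level.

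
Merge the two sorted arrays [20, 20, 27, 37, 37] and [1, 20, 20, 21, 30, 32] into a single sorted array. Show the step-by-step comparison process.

Merging process:

Compare 20 vs 1: take 1 from right. Merged: [1]
Compare 20 vs 20: take 20 from left. Merged: [1, 20]
Compare 20 vs 20: take 20 from left. Merged: [1, 20, 20]
Compare 27 vs 20: take 20 from right. Merged: [1, 20, 20, 20]
Compare 27 vs 20: take 20 from right. Merged: [1, 20, 20, 20, 20]
Compare 27 vs 21: take 21 from right. Merged: [1, 20, 20, 20, 20, 21]
Compare 27 vs 30: take 27 from left. Merged: [1, 20, 20, 20, 20, 21, 27]
Compare 37 vs 30: take 30 from right. Merged: [1, 20, 20, 20, 20, 21, 27, 30]
Compare 37 vs 32: take 32 from right. Merged: [1, 20, 20, 20, 20, 21, 27, 30, 32]
Append remaining from left: [37, 37]. Merged: [1, 20, 20, 20, 20, 21, 27, 30, 32, 37, 37]

Final merged array: [1, 20, 20, 20, 20, 21, 27, 30, 32, 37, 37]
Total comparisons: 9

The merged array is [1, 20, 20, 20, 20, 21, 27, 30, 32, 37, 37], requiring 9 comparisons. The merge step runs in O(n) time where n is the total number of elements.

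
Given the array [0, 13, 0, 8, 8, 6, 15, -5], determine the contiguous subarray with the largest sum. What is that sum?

Using Kadane's algorithm on [0, 13, 0, 8, 8, 6, 15, -5]:

Scanning through the array:
Position 1 (value 13): max_ending_here = 13, max_so_far = 13
Position 2 (value 0): max_ending_here = 13, max_so_far = 13
Position 3 (value 8): max_ending_here = 21, max_so_far = 21
Position 4 (value 8): max_ending_here = 29, max_so_far = 29
Position 5 (value 6): max_ending_here = 35, max_so_far = 35
Position 6 (value 15): max_ending_here = 50, max_so_far = 50
Position 7 (value -5): max_ending_here = 45, max_so_far = 50

Maximum subarray: [0, 13, 0, 8, 8, 6, 15]
Maximum sum: 50

The maximum subarray is [0, 13, 0, 8, 8, 6, 15] with sum 50. This subarray runs from index 0 to index 6.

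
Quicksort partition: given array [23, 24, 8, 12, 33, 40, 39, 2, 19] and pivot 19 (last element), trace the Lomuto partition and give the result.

Lomuto partition with pivot = 19:

Initial array: [23, 24, 8, 12, 33, 40, 39, 2, 19]

arr[0]=23 > 19: no swap
arr[1]=24 > 19: no swap
arr[2]=8 <= 19: swap with position 0, array becomes [8, 24, 23, 12, 33, 40, 39, 2, 19]
arr[3]=12 <= 19: swap with position 1, array becomes [8, 12, 23, 24, 33, 40, 39, 2, 19]
arr[4]=33 > 19: no swap
arr[5]=40 > 19: no swap
arr[6]=39 > 19: no swap
arr[7]=2 <= 19: swap with position 2, array becomes [8, 12, 2, 24, 33, 40, 39, 23, 19]

Place pivot at position 3: [8, 12, 2, 19, 33, 40, 39, 23, 24]
Pivot position: 3

After partitioning with pivot 19, the array becomes [8, 12, 2, 19, 33, 40, 39, 23, 24]. The pivot is placed at index 3. All elements to the left of the pivot are <= 19, and all elements to the right are > 19.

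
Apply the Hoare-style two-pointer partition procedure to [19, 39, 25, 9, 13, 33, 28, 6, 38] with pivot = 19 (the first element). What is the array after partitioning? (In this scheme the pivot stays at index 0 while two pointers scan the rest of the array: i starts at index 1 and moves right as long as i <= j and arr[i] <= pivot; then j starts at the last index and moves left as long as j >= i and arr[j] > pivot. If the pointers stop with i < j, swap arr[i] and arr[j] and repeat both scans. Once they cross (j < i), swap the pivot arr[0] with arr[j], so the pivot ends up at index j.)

Hoare-style two-pointer partition with pivot = 19:

Initial array: [19, 39, 25, 9, 13, 33, 28, 6, 38]

Pointers start at i = 1, j = 8.
i stops at index 1 (arr[1]=39 > 19), j stops at index 7 (arr[7]=6 <= 19): swap arr[1] and arr[7], array becomes [19, 6, 25, 9, 13, 33, 28, 39, 38]
i stops at index 2 (arr[2]=25 > 19), j stops at index 4 (arr[4]=13 <= 19): swap arr[2] and arr[4], array becomes [19, 6, 13, 9, 25, 33, 28, 39, 38]
i ends at 4, j ends at 3: the pointers have crossed (j < i), so scanning stops.

Swap pivot arr[0] with arr[3] to place pivot at position 3: [9, 6, 13, 19, 25, 33, 28, 39, 38]
Pivot position: 3

After partitioning with pivot 19, the array becomes [9, 6, 13, 19, 25, 33, 28, 39, 38]. The pivot is placed at index 3. All elements to the left of the pivot are <= 19, and all elements to the right are > 19.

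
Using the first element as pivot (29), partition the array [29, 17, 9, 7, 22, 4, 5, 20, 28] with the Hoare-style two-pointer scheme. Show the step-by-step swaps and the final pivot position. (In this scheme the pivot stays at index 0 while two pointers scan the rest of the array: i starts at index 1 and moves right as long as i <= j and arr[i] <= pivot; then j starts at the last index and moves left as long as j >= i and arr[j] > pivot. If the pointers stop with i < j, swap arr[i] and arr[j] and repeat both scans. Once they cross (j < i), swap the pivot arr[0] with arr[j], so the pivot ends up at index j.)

Hoare-style two-pointer partition with pivot = 29:

Initial array: [29, 17, 9, 7, 22, 4, 5, 20, 28]

Pointers start at i = 1, j = 8.
i ends at 9, j ends at 8: the pointers have crossed (j < i), so scanning stops.

Swap pivot arr[0] with arr[8] to place pivot at position 8: [28, 17, 9, 7, 22, 4, 5, 20, 29]
Pivot position: 8

After partitioning with pivot 29, the array becomes [28, 17, 9, 7, 22, 4, 5, 20, 29]. The pivot is placed at index 8. All elements to the left of the pivot are <= 29, and all elements to the right are > 29.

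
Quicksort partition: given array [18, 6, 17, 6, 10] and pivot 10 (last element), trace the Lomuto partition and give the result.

Lomuto partition with pivot = 10:

Initial array: [18, 6, 17, 6, 10]

arr[0]=18 > 10: no swap
arr[1]=6 <= 10: swap with position 0, array becomes [6, 18, 17, 6, 10]
arr[2]=17 > 10: no swap
arr[3]=6 <= 10: swap with position 1, array becomes [6, 6, 17, 18, 10]

Place pivot at position 2: [6, 6, 10, 18, 17]
Pivot position: 2

After partitioning with pivot 10, the array becomes [6, 6, 10, 18, 17]. The pivot is placed at index 2. All elements to the left of the pivot are <= 10, and all elements to the right are > 10.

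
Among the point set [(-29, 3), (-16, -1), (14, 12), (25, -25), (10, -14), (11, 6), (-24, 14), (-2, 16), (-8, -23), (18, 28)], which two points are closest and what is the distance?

Computing all pairwise distances among 10 points:

d((-29, 3), (-16, -1)) = 13.6015
d((-29, 3), (14, 12)) = 43.9318
d((-29, 3), (25, -25)) = 60.8276
d((-29, 3), (10, -14)) = 42.5441
d((-29, 3), (11, 6)) = 40.1123
d((-29, 3), (-24, 14)) = 12.083
d((-29, 3), (-2, 16)) = 29.9666
d((-29, 3), (-8, -23)) = 33.4215
d((-29, 3), (18, 28)) = 53.2353
d((-16, -1), (14, 12)) = 32.6956
d((-16, -1), (25, -25)) = 47.5079
d((-16, -1), (10, -14)) = 29.0689
d((-16, -1), (11, 6)) = 27.8927
d((-16, -1), (-24, 14)) = 17.0
d((-16, -1), (-2, 16)) = 22.0227
d((-16, -1), (-8, -23)) = 23.4094
d((-16, -1), (18, 28)) = 44.6878
d((14, 12), (25, -25)) = 38.6005
d((14, 12), (10, -14)) = 26.3059
d((14, 12), (11, 6)) = 6.7082 <-- minimum
d((14, 12), (-24, 14)) = 38.0526
d((14, 12), (-2, 16)) = 16.4924
d((14, 12), (-8, -23)) = 41.3401
d((14, 12), (18, 28)) = 16.4924
d((25, -25), (10, -14)) = 18.6011
d((25, -25), (11, 6)) = 34.0147
d((25, -25), (-24, 14)) = 62.6259
d((25, -25), (-2, 16)) = 49.0918
d((25, -25), (-8, -23)) = 33.0606
d((25, -25), (18, 28)) = 53.4603
d((10, -14), (11, 6)) = 20.025
d((10, -14), (-24, 14)) = 44.0454
d((10, -14), (-2, 16)) = 32.311
d((10, -14), (-8, -23)) = 20.1246
d((10, -14), (18, 28)) = 42.7551
d((11, 6), (-24, 14)) = 35.9026
d((11, 6), (-2, 16)) = 16.4012
d((11, 6), (-8, -23)) = 34.6699
d((11, 6), (18, 28)) = 23.0868
d((-24, 14), (-2, 16)) = 22.0907
d((-24, 14), (-8, -23)) = 40.3113
d((-24, 14), (18, 28)) = 44.2719
d((-2, 16), (-8, -23)) = 39.4588
d((-2, 16), (18, 28)) = 23.3238
d((-8, -23), (18, 28)) = 57.2451

Closest pair: (14, 12) and (11, 6) with distance 6.7082

The closest pair is (14, 12) and (11, 6) with Euclidean distance 6.7082. For 10 points, brute-force pairwise comparison is shown above. For large n, the divide-and-conquer algorithm (sort by x, recurse on halves, check the dividing strip) achieves O(n log n).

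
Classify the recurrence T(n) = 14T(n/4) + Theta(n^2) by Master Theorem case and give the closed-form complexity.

Master Theorem for T(n) = 14T(n/4) + O(n^2):

a = 14, b = 4, c = 2
log_b(a) = log_4(14) = 1.9037

Case 3: c = 2 > log_4(14) = 1.9037
T(n) = O(n^2) = O(n^2)

For T(n) = 14T(n/4) + O(n^2): log_4(14) = 1.9037. This is Case 3 of the Master Theorem (c > log_b(a), work dominated by root), giving O(n^2).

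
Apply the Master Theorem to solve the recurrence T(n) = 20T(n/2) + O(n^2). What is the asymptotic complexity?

Master Theorem for T(n) = 20T(n/2) + O(n^2):

a = 20, b = 2, c = 2
log_b(a) = log_2(20) = 4.3219

Case 1: c = 2 < log_2(20) = 4.3219
T(n) = O(n^(log_2 20))

For T(n) = 20T(n/2) + O(n^2): log_2(20) = 4.3219. This is Case 1 of the Master Theorem (c < log_b(a), work dominated by leaves), giving O(n^(log_2 20)).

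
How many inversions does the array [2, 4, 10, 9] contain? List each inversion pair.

Finding inversions in [2, 4, 10, 9]:

(2, 3): arr[2]=10 > arr[3]=9

Total inversions: 1

The array has 1 inversion(s): (2,3). Each pair (i,j) satisfies i < j and arr[i] > arr[j].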